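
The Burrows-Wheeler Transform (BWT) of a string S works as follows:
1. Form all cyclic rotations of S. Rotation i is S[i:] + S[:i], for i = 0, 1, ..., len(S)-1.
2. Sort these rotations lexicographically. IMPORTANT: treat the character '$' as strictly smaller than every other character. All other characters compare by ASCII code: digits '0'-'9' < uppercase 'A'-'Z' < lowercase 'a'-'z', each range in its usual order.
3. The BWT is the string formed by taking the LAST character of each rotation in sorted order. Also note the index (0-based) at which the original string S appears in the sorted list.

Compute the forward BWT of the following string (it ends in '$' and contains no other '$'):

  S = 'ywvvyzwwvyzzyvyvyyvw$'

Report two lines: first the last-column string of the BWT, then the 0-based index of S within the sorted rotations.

Answer: wwyyyvwvywzyzv$vvvyzy
14

Derivation:
All 21 rotations (rotation i = S[i:]+S[:i]):
  rot[0] = ywvvyzwwvyzzyvyvyyvw$
  rot[1] = wvvyzwwvyzzyvyvyyvw$y
  rot[2] = vvyzwwvyzzyvyvyyvw$yw
  rot[3] = vyzwwvyzzyvyvyyvw$ywv
  rot[4] = yzwwvyzzyvyvyyvw$ywvv
  rot[5] = zwwvyzzyvyvyyvw$ywvvy
  rot[6] = wwvyzzyvyvyyvw$ywvvyz
  rot[7] = wvyzzyvyvyyvw$ywvvyzw
  rot[8] = vyzzyvyvyyvw$ywvvyzww
  rot[9] = yzzyvyvyyvw$ywvvyzwwv
  rot[10] = zzyvyvyyvw$ywvvyzwwvy
  rot[11] = zyvyvyyvw$ywvvyzwwvyz
  rot[12] = yvyvyyvw$ywvvyzwwvyzz
  rot[13] = vyvyyvw$ywvvyzwwvyzzy
  rot[14] = yvyyvw$ywvvyzwwvyzzyv
  rot[15] = vyyvw$ywvvyzwwvyzzyvy
  rot[16] = yyvw$ywvvyzwwvyzzyvyv
  rot[17] = yvw$ywvvyzwwvyzzyvyvy
  rot[18] = vw$ywvvyzwwvyzzyvyvyy
  rot[19] = w$ywvvyzwwvyzzyvyvyyv
  rot[20] = $ywvvyzwwvyzzyvyvyyvw
Sorted (with $ < everything):
  sorted[0] = $ywvvyzwwvyzzyvyvyyvw  (last char: 'w')
  sorted[1] = vvyzwwvyzzyvyvyyvw$yw  (last char: 'w')
  sorted[2] = vw$ywvvyzwwvyzzyvyvyy  (last char: 'y')
  sorted[3] = vyvyyvw$ywvvyzwwvyzzy  (last char: 'y')
  sorted[4] = vyyvw$ywvvyzwwvyzzyvy  (last char: 'y')
  sorted[5] = vyzwwvyzzyvyvyyvw$ywv  (last char: 'v')
  sorted[6] = vyzzyvyvyyvw$ywvvyzww  (last char: 'w')
  sorted[7] = w$ywvvyzwwvyzzyvyvyyv  (last char: 'v')
  sorted[8] = wvvyzwwvyzzyvyvyyvw$y  (last char: 'y')
  sorted[9] = wvyzzyvyvyyvw$ywvvyzw  (last char: 'w')
  sorted[10] = wwvyzzyvyvyyvw$ywvvyz  (last char: 'z')
  sorted[11] = yvw$ywvvyzwwvyzzyvyvy  (last char: 'y')
  sorted[12] = yvyvyyvw$ywvvyzwwvyzz  (last char: 'z')
  sorted[13] = yvyyvw$ywvvyzwwvyzzyv  (last char: 'v')
  sorted[14] = ywvvyzwwvyzzyvyvyyvw$  (last char: '$')
  sorted[15] = yyvw$ywvvyzwwvyzzyvyv  (last char: 'v')
  sorted[16] = yzwwvyzzyvyvyyvw$ywvv  (last char: 'v')
  sorted[17] = yzzyvyvyyvw$ywvvyzwwv  (last char: 'v')
  sorted[18] = zwwvyzzyvyvyyvw$ywvvy  (last char: 'y')
  sorted[19] = zyvyvyyvw$ywvvyzwwvyz  (last char: 'z')
  sorted[20] = zzyvyvyyvw$ywvvyzwwvy  (last char: 'y')
Last column: wwyyyvwvywzyzv$vvvyzy
Original string S is at sorted index 14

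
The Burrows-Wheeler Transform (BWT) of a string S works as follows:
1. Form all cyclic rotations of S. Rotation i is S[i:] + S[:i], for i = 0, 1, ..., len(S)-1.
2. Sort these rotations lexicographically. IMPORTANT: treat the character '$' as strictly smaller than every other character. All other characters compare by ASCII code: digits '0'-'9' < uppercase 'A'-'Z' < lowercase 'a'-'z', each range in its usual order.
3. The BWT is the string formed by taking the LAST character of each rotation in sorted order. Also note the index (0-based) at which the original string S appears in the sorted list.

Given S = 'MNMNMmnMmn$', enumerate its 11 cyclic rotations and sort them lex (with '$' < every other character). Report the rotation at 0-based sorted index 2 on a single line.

All 11 rotations (rotation i = S[i:]+S[:i]):
  rot[0] = MNMNMmnMmn$
  rot[1] = NMNMmnMmn$M
  rot[2] = MNMmnMmn$MN
  rot[3] = NMmnMmn$MNM
  rot[4] = MmnMmn$MNMN
  rot[5] = mnMmn$MNMNM
  rot[6] = nMmn$MNMNMm
  rot[7] = Mmn$MNMNMmn
  rot[8] = mn$MNMNMmnM
  rot[9] = n$MNMNMmnMm
  rot[10] = $MNMNMmnMmn
Sorted (with $ < everything):
  sorted[0] = $MNMNMmnMmn
  sorted[1] = MNMNMmnMmn$
  sorted[2] = MNMmnMmn$MN
  sorted[3] = Mmn$MNMNMmn
  sorted[4] = MmnMmn$MNMN
  sorted[5] = NMNMmnMmn$M
  sorted[6] = NMmnMmn$MNM
  sorted[7] = mn$MNMNMmnM
  sorted[8] = mnMmn$MNMNM
  sorted[9] = n$MNMNMmnMm
  sorted[10] = nMmn$MNMNMm
sorted[2] = MNMmnMmn$MN

Answer: MNMmnMmn$MN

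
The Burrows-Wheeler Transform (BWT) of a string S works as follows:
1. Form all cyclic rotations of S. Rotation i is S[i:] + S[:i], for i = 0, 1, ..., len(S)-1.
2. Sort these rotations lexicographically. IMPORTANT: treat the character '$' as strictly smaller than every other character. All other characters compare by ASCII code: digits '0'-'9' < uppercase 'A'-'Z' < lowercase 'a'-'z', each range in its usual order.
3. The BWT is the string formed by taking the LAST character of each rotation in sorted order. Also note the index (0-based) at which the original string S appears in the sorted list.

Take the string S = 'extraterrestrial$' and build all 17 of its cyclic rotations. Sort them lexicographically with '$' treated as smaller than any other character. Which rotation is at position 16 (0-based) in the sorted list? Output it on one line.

All 17 rotations (rotation i = S[i:]+S[:i]):
  rot[0] = extraterrestrial$
  rot[1] = xtraterrestrial$e
  rot[2] = traterrestrial$ex
  rot[3] = raterrestrial$ext
  rot[4] = aterrestrial$extr
  rot[5] = terrestrial$extra
  rot[6] = errestrial$extrat
  rot[7] = rrestrial$extrate
  rot[8] = restrial$extrater
  rot[9] = estrial$extraterr
  rot[10] = strial$extraterre
  rot[11] = trial$extraterres
  rot[12] = rial$extraterrest
  rot[13] = ial$extraterrestr
  rot[14] = al$extraterrestri
  rot[15] = l$extraterrestria
  rot[16] = $extraterrestrial
Sorted (with $ < everything):
  sorted[0] = $extraterrestrial
  sorted[1] = al$extraterrestri
  sorted[2] = aterrestrial$extr
  sorted[3] = errestrial$extrat
  sorted[4] = estrial$extraterr
  sorted[5] = extraterrestrial$
  sorted[6] = ial$extraterrestr
  sorted[7] = l$extraterrestria
  sorted[8] = raterrestrial$ext
  sorted[9] = restrial$extrater
  sorted[10] = rial$extraterrest
  sorted[11] = rrestrial$extrate
  sorted[12] = strial$extraterre
  sorted[13] = terrestrial$extra
  sorted[14] = traterrestrial$ex
  sorted[15] = trial$extraterres
  sorted[16] = xtraterrestrial$e
sorted[16] = xtraterrestrial$e

Answer: xtraterrestrial$e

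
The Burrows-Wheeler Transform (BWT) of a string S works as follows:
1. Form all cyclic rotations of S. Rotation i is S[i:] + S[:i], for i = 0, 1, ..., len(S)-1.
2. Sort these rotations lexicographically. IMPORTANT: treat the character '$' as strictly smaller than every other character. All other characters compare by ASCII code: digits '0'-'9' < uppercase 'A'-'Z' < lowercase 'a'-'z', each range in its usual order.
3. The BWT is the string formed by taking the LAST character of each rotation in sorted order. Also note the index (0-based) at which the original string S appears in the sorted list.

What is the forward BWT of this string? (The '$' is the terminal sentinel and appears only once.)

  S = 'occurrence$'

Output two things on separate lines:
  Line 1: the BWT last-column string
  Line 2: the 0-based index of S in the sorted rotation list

All 11 rotations (rotation i = S[i:]+S[:i]):
  rot[0] = occurrence$
  rot[1] = ccurrence$o
  rot[2] = currence$oc
  rot[3] = urrence$occ
  rot[4] = rrence$occu
  rot[5] = rence$occur
  rot[6] = ence$occurr
  rot[7] = nce$occurre
  rot[8] = ce$occurren
  rot[9] = e$occurrenc
  rot[10] = $occurrence
Sorted (with $ < everything):
  sorted[0] = $occurrence  (last char: 'e')
  sorted[1] = ccurrence$o  (last char: 'o')
  sorted[2] = ce$occurren  (last char: 'n')
  sorted[3] = currence$oc  (last char: 'c')
  sorted[4] = e$occurrenc  (last char: 'c')
  sorted[5] = ence$occurr  (last char: 'r')
  sorted[6] = nce$occurre  (last char: 'e')
  sorted[7] = occurrence$  (last char: '$')
  sorted[8] = rence$occur  (last char: 'r')
  sorted[9] = rrence$occu  (last char: 'u')
  sorted[10] = urrence$occ  (last char: 'c')
Last column: eonccre$ruc
Original string S is at sorted index 7

Answer: eonccre$ruc
7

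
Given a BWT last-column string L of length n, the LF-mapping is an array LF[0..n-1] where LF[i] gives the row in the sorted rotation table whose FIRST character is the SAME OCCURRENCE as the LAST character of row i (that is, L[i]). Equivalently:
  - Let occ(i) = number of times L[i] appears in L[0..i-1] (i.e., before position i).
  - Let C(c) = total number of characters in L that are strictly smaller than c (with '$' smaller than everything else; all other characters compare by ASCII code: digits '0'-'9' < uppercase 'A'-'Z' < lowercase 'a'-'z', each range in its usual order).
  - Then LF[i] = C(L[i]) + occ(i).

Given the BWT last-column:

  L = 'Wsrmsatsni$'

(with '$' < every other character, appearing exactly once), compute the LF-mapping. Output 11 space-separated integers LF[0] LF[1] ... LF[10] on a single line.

Char counts: '$':1, 'W':1, 'a':1, 'i':1, 'm':1, 'n':1, 'r':1, 's':3, 't':1
C (first-col start): C('$')=0, C('W')=1, C('a')=2, C('i')=3, C('m')=4, C('n')=5, C('r')=6, C('s')=7, C('t')=10
L[0]='W': occ=0, LF[0]=C('W')+0=1+0=1
L[1]='s': occ=0, LF[1]=C('s')+0=7+0=7
L[2]='r': occ=0, LF[2]=C('r')+0=6+0=6
L[3]='m': occ=0, LF[3]=C('m')+0=4+0=4
L[4]='s': occ=1, LF[4]=C('s')+1=7+1=8
L[5]='a': occ=0, LF[5]=C('a')+0=2+0=2
L[6]='t': occ=0, LF[6]=C('t')+0=10+0=10
L[7]='s': occ=2, LF[7]=C('s')+2=7+2=9
L[8]='n': occ=0, LF[8]=C('n')+0=5+0=5
L[9]='i': occ=0, LF[9]=C('i')+0=3+0=3
L[10]='$': occ=0, LF[10]=C('$')+0=0+0=0

Answer: 1 7 6 4 8 2 10 9 5 3 0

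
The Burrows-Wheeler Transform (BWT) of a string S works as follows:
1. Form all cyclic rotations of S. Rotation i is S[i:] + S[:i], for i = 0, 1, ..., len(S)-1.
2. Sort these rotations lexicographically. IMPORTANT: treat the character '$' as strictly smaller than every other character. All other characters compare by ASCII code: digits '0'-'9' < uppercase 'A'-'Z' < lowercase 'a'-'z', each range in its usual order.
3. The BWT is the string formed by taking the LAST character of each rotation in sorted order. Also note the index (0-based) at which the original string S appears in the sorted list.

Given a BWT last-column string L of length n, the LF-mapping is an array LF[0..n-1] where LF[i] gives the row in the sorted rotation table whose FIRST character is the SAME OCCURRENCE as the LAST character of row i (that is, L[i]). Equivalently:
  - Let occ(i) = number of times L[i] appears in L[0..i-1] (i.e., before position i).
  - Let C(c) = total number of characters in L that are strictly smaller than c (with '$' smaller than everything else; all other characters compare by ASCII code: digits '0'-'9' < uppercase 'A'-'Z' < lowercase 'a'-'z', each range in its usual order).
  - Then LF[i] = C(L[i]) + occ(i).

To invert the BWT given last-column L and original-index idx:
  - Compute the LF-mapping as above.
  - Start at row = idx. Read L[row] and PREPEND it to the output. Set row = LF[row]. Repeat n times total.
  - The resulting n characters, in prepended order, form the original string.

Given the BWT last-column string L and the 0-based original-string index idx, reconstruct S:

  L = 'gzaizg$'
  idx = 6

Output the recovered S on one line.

Answer: zigzag$

Derivation:
LF mapping: 2 5 1 4 6 3 0
Walk LF starting at row 6, prepending L[row]:
  step 1: row=6, L[6]='$', prepend. Next row=LF[6]=0
  step 2: row=0, L[0]='g', prepend. Next row=LF[0]=2
  step 3: row=2, L[2]='a', prepend. Next row=LF[2]=1
  step 4: row=1, L[1]='z', prepend. Next row=LF[1]=5
  step 5: row=5, L[5]='g', prepend. Next row=LF[5]=3
  step 6: row=3, L[3]='i', prepend. Next row=LF[3]=4
  step 7: row=4, L[4]='z', prepend. Next row=LF[4]=6
Reversed output: zigzag$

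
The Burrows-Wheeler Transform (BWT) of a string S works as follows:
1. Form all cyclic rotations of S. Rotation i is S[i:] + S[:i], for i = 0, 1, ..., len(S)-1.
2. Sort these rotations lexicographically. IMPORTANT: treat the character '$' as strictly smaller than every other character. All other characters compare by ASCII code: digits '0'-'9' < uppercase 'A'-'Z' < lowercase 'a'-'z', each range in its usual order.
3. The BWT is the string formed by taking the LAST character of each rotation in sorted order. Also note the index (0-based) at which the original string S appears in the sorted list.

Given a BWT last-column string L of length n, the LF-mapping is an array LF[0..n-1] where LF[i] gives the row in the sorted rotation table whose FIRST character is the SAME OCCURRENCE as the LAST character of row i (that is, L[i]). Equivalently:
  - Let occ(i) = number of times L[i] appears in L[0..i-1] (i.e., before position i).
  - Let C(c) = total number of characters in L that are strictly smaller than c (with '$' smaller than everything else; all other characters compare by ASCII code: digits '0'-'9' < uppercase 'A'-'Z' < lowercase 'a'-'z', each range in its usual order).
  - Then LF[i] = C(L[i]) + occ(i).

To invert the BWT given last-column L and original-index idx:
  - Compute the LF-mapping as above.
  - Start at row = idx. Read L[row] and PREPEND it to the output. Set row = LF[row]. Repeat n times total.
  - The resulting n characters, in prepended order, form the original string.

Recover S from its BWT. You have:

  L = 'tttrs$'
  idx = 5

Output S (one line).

LF mapping: 3 4 5 1 2 0
Walk LF starting at row 5, prepending L[row]:
  step 1: row=5, L[5]='$', prepend. Next row=LF[5]=0
  step 2: row=0, L[0]='t', prepend. Next row=LF[0]=3
  step 3: row=3, L[3]='r', prepend. Next row=LF[3]=1
  step 4: row=1, L[1]='t', prepend. Next row=LF[1]=4
  step 5: row=4, L[4]='s', prepend. Next row=LF[4]=2
  step 6: row=2, L[2]='t', prepend. Next row=LF[2]=5
Reversed output: tstrt$

Answer: tstrt$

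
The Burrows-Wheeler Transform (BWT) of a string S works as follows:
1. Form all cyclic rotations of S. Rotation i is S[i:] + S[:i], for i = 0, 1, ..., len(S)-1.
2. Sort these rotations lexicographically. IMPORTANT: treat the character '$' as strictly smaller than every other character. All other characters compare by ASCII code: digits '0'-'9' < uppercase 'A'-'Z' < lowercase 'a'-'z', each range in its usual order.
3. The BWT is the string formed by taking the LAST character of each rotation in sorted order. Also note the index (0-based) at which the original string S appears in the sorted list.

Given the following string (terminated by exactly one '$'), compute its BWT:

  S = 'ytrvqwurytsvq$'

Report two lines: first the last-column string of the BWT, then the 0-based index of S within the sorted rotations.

Answer: qvvtutyywsrq$r
12

Derivation:
All 14 rotations (rotation i = S[i:]+S[:i]):
  rot[0] = ytrvqwurytsvq$
  rot[1] = trvqwurytsvq$y
  rot[2] = rvqwurytsvq$yt
  rot[3] = vqwurytsvq$ytr
  rot[4] = qwurytsvq$ytrv
  rot[5] = wurytsvq$ytrvq
  rot[6] = urytsvq$ytrvqw
  rot[7] = rytsvq$ytrvqwu
  rot[8] = ytsvq$ytrvqwur
  rot[9] = tsvq$ytrvqwury
  rot[10] = svq$ytrvqwuryt
  rot[11] = vq$ytrvqwuryts
  rot[12] = q$ytrvqwurytsv
  rot[13] = $ytrvqwurytsvq
Sorted (with $ < everything):
  sorted[0] = $ytrvqwurytsvq  (last char: 'q')
  sorted[1] = q$ytrvqwurytsv  (last char: 'v')
  sorted[2] = qwurytsvq$ytrv  (last char: 'v')
  sorted[3] = rvqwurytsvq$yt  (last char: 't')
  sorted[4] = rytsvq$ytrvqwu  (last char: 'u')
  sorted[5] = svq$ytrvqwuryt  (last char: 't')
  sorted[6] = trvqwurytsvq$y  (last char: 'y')
  sorted[7] = tsvq$ytrvqwury  (last char: 'y')
  sorted[8] = urytsvq$ytrvqw  (last char: 'w')
  sorted[9] = vq$ytrvqwuryts  (last char: 's')
  sorted[10] = vqwurytsvq$ytr  (last char: 'r')
  sorted[11] = wurytsvq$ytrvq  (last char: 'q')
  sorted[12] = ytrvqwurytsvq$  (last char: '$')
  sorted[13] = ytsvq$ytrvqwur  (last char: 'r')
Last column: qvvtutyywsrq$r
Original string S is at sorted index 12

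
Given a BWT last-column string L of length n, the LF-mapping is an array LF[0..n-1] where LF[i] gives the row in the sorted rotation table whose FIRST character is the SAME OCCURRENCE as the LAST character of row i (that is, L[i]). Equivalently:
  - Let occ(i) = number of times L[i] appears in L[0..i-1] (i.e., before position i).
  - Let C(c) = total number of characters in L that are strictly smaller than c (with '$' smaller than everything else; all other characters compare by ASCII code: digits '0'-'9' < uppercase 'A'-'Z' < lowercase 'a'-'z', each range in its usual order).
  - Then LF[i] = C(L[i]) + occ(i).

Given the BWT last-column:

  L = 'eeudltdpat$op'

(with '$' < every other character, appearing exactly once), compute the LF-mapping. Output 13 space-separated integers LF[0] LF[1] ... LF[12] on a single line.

Answer: 4 5 12 2 6 10 3 8 1 11 0 7 9

Derivation:
Char counts: '$':1, 'a':1, 'd':2, 'e':2, 'l':1, 'o':1, 'p':2, 't':2, 'u':1
C (first-col start): C('$')=0, C('a')=1, C('d')=2, C('e')=4, C('l')=6, C('o')=7, C('p')=8, C('t')=10, C('u')=12
L[0]='e': occ=0, LF[0]=C('e')+0=4+0=4
L[1]='e': occ=1, LF[1]=C('e')+1=4+1=5
L[2]='u': occ=0, LF[2]=C('u')+0=12+0=12
L[3]='d': occ=0, LF[3]=C('d')+0=2+0=2
L[4]='l': occ=0, LF[4]=C('l')+0=6+0=6
L[5]='t': occ=0, LF[5]=C('t')+0=10+0=10
L[6]='d': occ=1, LF[6]=C('d')+1=2+1=3
L[7]='p': occ=0, LF[7]=C('p')+0=8+0=8
L[8]='a': occ=0, LF[8]=C('a')+0=1+0=1
L[9]='t': occ=1, LF[9]=C('t')+1=10+1=11
L[10]='$': occ=0, LF[10]=C('$')+0=0+0=0
L[11]='o': occ=0, LF[11]=C('o')+0=7+0=7
L[12]='p': occ=1, LF[12]=C('p')+1=8+1=9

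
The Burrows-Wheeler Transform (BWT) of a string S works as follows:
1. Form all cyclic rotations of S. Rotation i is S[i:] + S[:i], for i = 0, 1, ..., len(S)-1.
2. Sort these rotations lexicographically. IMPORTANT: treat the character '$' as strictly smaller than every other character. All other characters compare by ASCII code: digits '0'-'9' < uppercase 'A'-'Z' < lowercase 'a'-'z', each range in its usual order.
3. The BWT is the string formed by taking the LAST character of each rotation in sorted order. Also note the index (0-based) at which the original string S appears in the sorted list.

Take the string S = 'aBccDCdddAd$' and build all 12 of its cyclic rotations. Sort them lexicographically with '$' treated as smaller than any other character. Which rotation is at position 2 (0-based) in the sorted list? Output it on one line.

All 12 rotations (rotation i = S[i:]+S[:i]):
  rot[0] = aBccDCdddAd$
  rot[1] = BccDCdddAd$a
  rot[2] = ccDCdddAd$aB
  rot[3] = cDCdddAd$aBc
  rot[4] = DCdddAd$aBcc
  rot[5] = CdddAd$aBccD
  rot[6] = dddAd$aBccDC
  rot[7] = ddAd$aBccDCd
  rot[8] = dAd$aBccDCdd
  rot[9] = Ad$aBccDCddd
  rot[10] = d$aBccDCdddA
  rot[11] = $aBccDCdddAd
Sorted (with $ < everything):
  sorted[0] = $aBccDCdddAd
  sorted[1] = Ad$aBccDCddd
  sorted[2] = BccDCdddAd$a
  sorted[3] = CdddAd$aBccD
  sorted[4] = DCdddAd$aBcc
  sorted[5] = aBccDCdddAd$
  sorted[6] = cDCdddAd$aBc
  sorted[7] = ccDCdddAd$aB
  sorted[8] = d$aBccDCdddA
  sorted[9] = dAd$aBccDCdd
  sorted[10] = ddAd$aBccDCd
  sorted[11] = dddAd$aBccDC
sorted[2] = BccDCdddAd$a

Answer: BccDCdddAd$a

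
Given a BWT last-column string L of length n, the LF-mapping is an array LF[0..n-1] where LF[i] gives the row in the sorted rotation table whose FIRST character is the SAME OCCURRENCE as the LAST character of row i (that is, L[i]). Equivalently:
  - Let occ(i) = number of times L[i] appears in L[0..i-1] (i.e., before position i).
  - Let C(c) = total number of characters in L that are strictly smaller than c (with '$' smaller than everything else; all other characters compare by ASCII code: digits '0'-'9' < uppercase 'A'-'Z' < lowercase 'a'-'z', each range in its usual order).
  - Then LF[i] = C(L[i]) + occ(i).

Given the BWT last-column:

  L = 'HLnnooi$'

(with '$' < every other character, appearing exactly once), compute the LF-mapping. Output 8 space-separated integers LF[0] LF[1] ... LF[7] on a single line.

Char counts: '$':1, 'H':1, 'L':1, 'i':1, 'n':2, 'o':2
C (first-col start): C('$')=0, C('H')=1, C('L')=2, C('i')=3, C('n')=4, C('o')=6
L[0]='H': occ=0, LF[0]=C('H')+0=1+0=1
L[1]='L': occ=0, LF[1]=C('L')+0=2+0=2
L[2]='n': occ=0, LF[2]=C('n')+0=4+0=4
L[3]='n': occ=1, LF[3]=C('n')+1=4+1=5
L[4]='o': occ=0, LF[4]=C('o')+0=6+0=6
L[5]='o': occ=1, LF[5]=C('o')+1=6+1=7
L[6]='i': occ=0, LF[6]=C('i')+0=3+0=3
L[7]='$': occ=0, LF[7]=C('$')+0=0+0=0

Answer: 1 2 4 5 6 7 3 0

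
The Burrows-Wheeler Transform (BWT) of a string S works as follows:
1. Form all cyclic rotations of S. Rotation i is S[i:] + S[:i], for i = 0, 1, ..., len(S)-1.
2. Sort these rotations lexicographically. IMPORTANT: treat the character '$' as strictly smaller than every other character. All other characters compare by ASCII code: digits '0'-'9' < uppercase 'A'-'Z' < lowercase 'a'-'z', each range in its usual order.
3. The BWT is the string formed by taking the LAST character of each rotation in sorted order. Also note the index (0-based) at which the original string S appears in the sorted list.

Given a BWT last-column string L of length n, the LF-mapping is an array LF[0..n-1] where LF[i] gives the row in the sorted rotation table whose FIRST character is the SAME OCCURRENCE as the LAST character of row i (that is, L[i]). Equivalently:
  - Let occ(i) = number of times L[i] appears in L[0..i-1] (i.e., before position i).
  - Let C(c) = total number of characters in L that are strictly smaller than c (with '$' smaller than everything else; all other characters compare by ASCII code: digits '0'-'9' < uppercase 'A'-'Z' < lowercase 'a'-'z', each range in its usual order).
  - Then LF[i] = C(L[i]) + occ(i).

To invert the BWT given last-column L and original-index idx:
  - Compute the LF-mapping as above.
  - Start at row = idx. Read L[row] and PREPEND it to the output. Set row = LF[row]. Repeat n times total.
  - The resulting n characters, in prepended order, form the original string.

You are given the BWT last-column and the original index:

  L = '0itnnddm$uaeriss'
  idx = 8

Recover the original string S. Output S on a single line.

LF mapping: 1 6 14 9 10 3 4 8 0 15 2 5 11 7 12 13
Walk LF starting at row 8, prepending L[row]:
  step 1: row=8, L[8]='$', prepend. Next row=LF[8]=0
  step 2: row=0, L[0]='0', prepend. Next row=LF[0]=1
  step 3: row=1, L[1]='i', prepend. Next row=LF[1]=6
  step 4: row=6, L[6]='d', prepend. Next row=LF[6]=4
  step 5: row=4, L[4]='n', prepend. Next row=LF[4]=10
  step 6: row=10, L[10]='a', prepend. Next row=LF[10]=2
  step 7: row=2, L[2]='t', prepend. Next row=LF[2]=14
  step 8: row=14, L[14]='s', prepend. Next row=LF[14]=12
  step 9: row=12, L[12]='r', prepend. Next row=LF[12]=11
  step 10: row=11, L[11]='e', prepend. Next row=LF[11]=5
  step 11: row=5, L[5]='d', prepend. Next row=LF[5]=3
  step 12: row=3, L[3]='n', prepend. Next row=LF[3]=9
  step 13: row=9, L[9]='u', prepend. Next row=LF[9]=15
  step 14: row=15, L[15]='s', prepend. Next row=LF[15]=13
  step 15: row=13, L[13]='i', prepend. Next row=LF[13]=7
  step 16: row=7, L[7]='m', prepend. Next row=LF[7]=8
Reversed output: misunderstandi0$

Answer: misunderstandi0$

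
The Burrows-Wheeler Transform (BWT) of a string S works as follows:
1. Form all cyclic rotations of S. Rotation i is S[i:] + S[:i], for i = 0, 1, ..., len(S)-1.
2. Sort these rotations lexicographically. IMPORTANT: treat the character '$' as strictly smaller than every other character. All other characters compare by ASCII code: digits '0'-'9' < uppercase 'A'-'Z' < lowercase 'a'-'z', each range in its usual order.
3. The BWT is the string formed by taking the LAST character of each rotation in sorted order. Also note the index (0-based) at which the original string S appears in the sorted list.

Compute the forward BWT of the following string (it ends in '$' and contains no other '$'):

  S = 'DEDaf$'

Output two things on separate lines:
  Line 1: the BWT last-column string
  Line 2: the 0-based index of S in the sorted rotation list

All 6 rotations (rotation i = S[i:]+S[:i]):
  rot[0] = DEDaf$
  rot[1] = EDaf$D
  rot[2] = Daf$DE
  rot[3] = af$DED
  rot[4] = f$DEDa
  rot[5] = $DEDaf
Sorted (with $ < everything):
  sorted[0] = $DEDaf  (last char: 'f')
  sorted[1] = DEDaf$  (last char: '$')
  sorted[2] = Daf$DE  (last char: 'E')
  sorted[3] = EDaf$D  (last char: 'D')
  sorted[4] = af$DED  (last char: 'D')
  sorted[5] = f$DEDa  (last char: 'a')
Last column: f$EDDa
Original string S is at sorted index 1

Answer: f$EDDa
1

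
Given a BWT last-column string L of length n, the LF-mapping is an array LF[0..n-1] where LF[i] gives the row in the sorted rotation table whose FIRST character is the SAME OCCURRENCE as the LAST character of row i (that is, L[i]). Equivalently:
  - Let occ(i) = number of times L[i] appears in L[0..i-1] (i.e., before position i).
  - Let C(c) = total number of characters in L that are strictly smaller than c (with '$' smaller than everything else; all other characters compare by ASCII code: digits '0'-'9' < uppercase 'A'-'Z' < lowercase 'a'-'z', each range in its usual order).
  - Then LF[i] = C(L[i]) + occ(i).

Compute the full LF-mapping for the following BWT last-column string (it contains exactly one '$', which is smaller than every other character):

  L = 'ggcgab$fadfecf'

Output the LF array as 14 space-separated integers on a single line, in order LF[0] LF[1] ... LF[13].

Char counts: '$':1, 'a':2, 'b':1, 'c':2, 'd':1, 'e':1, 'f':3, 'g':3
C (first-col start): C('$')=0, C('a')=1, C('b')=3, C('c')=4, C('d')=6, C('e')=7, C('f')=8, C('g')=11
L[0]='g': occ=0, LF[0]=C('g')+0=11+0=11
L[1]='g': occ=1, LF[1]=C('g')+1=11+1=12
L[2]='c': occ=0, LF[2]=C('c')+0=4+0=4
L[3]='g': occ=2, LF[3]=C('g')+2=11+2=13
L[4]='a': occ=0, LF[4]=C('a')+0=1+0=1
L[5]='b': occ=0, LF[5]=C('b')+0=3+0=3
L[6]='$': occ=0, LF[6]=C('$')+0=0+0=0
L[7]='f': occ=0, LF[7]=C('f')+0=8+0=8
L[8]='a': occ=1, LF[8]=C('a')+1=1+1=2
L[9]='d': occ=0, LF[9]=C('d')+0=6+0=6
L[10]='f': occ=1, LF[10]=C('f')+1=8+1=9
L[11]='e': occ=0, LF[11]=C('e')+0=7+0=7
L[12]='c': occ=1, LF[12]=C('c')+1=4+1=5
L[13]='f': occ=2, LF[13]=C('f')+2=8+2=10

Answer: 11 12 4 13 1 3 0 8 2 6 9 7 5 10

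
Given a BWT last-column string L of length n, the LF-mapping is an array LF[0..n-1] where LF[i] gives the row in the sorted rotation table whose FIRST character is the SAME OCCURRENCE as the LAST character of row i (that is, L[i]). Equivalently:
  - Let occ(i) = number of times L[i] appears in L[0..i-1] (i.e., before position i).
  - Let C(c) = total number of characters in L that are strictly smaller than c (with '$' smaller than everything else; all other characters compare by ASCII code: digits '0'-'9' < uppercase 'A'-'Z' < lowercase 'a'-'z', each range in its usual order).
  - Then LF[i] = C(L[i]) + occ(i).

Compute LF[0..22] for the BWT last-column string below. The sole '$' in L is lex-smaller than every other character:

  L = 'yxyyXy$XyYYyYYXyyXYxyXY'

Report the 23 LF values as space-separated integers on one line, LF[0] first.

Answer: 14 12 15 16 1 17 0 2 18 6 7 19 8 9 3 20 21 4 10 13 22 5 11

Derivation:
Char counts: '$':1, 'X':5, 'Y':6, 'x':2, 'y':9
C (first-col start): C('$')=0, C('X')=1, C('Y')=6, C('x')=12, C('y')=14
L[0]='y': occ=0, LF[0]=C('y')+0=14+0=14
L[1]='x': occ=0, LF[1]=C('x')+0=12+0=12
L[2]='y': occ=1, LF[2]=C('y')+1=14+1=15
L[3]='y': occ=2, LF[3]=C('y')+2=14+2=16
L[4]='X': occ=0, LF[4]=C('X')+0=1+0=1
L[5]='y': occ=3, LF[5]=C('y')+3=14+3=17
L[6]='$': occ=0, LF[6]=C('$')+0=0+0=0
L[7]='X': occ=1, LF[7]=C('X')+1=1+1=2
L[8]='y': occ=4, LF[8]=C('y')+4=14+4=18
L[9]='Y': occ=0, LF[9]=C('Y')+0=6+0=6
L[10]='Y': occ=1, LF[10]=C('Y')+1=6+1=7
L[11]='y': occ=5, LF[11]=C('y')+5=14+5=19
L[12]='Y': occ=2, LF[12]=C('Y')+2=6+2=8
L[13]='Y': occ=3, LF[13]=C('Y')+3=6+3=9
L[14]='X': occ=2, LF[14]=C('X')+2=1+2=3
L[15]='y': occ=6, LF[15]=C('y')+6=14+6=20
L[16]='y': occ=7, LF[16]=C('y')+7=14+7=21
L[17]='X': occ=3, LF[17]=C('X')+3=1+3=4
L[18]='Y': occ=4, LF[18]=C('Y')+4=6+4=10
L[19]='x': occ=1, LF[19]=C('x')+1=12+1=13
L[20]='y': occ=8, LF[20]=C('y')+8=14+8=22
L[21]='X': occ=4, LF[21]=C('X')+4=1+4=5
L[22]='Y': occ=5, LF[22]=C('Y')+5=6+5=11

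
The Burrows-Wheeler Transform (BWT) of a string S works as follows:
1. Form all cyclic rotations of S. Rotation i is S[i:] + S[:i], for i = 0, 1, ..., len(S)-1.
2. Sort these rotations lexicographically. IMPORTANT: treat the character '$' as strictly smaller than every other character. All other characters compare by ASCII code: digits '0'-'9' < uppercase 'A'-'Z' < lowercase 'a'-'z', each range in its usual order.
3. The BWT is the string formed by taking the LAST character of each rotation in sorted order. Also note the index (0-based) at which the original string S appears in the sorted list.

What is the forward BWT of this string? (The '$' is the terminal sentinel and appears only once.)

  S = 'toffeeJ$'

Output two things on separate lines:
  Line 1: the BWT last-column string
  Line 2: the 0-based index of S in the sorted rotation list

All 8 rotations (rotation i = S[i:]+S[:i]):
  rot[0] = toffeeJ$
  rot[1] = offeeJ$t
  rot[2] = ffeeJ$to
  rot[3] = feeJ$tof
  rot[4] = eeJ$toff
  rot[5] = eJ$toffe
  rot[6] = J$toffee
  rot[7] = $toffeeJ
Sorted (with $ < everything):
  sorted[0] = $toffeeJ  (last char: 'J')
  sorted[1] = J$toffee  (last char: 'e')
  sorted[2] = eJ$toffe  (last char: 'e')
  sorted[3] = eeJ$toff  (last char: 'f')
  sorted[4] = feeJ$tof  (last char: 'f')
  sorted[5] = ffeeJ$to  (last char: 'o')
  sorted[6] = offeeJ$t  (last char: 't')
  sorted[7] = toffeeJ$  (last char: '$')
Last column: Jeeffot$
Original string S is at sorted index 7

Answer: Jeeffot$
7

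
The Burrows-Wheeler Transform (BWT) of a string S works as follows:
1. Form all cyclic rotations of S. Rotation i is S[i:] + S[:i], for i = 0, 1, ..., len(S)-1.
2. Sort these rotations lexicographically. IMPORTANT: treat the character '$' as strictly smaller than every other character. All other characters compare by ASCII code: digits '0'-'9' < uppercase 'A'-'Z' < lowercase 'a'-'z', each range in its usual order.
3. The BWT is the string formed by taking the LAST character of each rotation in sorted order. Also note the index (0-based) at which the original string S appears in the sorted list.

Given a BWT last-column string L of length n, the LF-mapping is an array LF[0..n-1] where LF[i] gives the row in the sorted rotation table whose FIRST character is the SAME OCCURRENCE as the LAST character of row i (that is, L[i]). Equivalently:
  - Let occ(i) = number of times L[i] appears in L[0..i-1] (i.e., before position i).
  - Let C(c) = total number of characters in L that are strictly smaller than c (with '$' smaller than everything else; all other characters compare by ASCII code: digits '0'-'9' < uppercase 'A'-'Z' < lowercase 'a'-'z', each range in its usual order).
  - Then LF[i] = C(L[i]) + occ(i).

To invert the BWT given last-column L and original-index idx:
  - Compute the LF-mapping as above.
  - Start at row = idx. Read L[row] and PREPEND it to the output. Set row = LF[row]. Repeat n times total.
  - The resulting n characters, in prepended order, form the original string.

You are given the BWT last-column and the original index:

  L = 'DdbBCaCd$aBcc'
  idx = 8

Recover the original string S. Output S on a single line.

Answer: bBcdacdBCCaD$

Derivation:
LF mapping: 5 11 8 1 3 6 4 12 0 7 2 9 10
Walk LF starting at row 8, prepending L[row]:
  step 1: row=8, L[8]='$', prepend. Next row=LF[8]=0
  step 2: row=0, L[0]='D', prepend. Next row=LF[0]=5
  step 3: row=5, L[5]='a', prepend. Next row=LF[5]=6
  step 4: row=6, L[6]='C', prepend. Next row=LF[6]=4
  step 5: row=4, L[4]='C', prepend. Next row=LF[4]=3
  step 6: row=3, L[3]='B', prepend. Next row=LF[3]=1
  step 7: row=1, L[1]='d', prepend. Next row=LF[1]=11
  step 8: row=11, L[11]='c', prepend. Next row=LF[11]=9
  step 9: row=9, L[9]='a', prepend. Next row=LF[9]=7
  step 10: row=7, L[7]='d', prepend. Next row=LF[7]=12
  step 11: row=12, L[12]='c', prepend. Next row=LF[12]=10
  step 12: row=10, L[10]='B', prepend. Next row=LF[10]=2
  step 13: row=2, L[2]='b', prepend. Next row=LF[2]=8
Reversed output: bBcdacdBCCaD$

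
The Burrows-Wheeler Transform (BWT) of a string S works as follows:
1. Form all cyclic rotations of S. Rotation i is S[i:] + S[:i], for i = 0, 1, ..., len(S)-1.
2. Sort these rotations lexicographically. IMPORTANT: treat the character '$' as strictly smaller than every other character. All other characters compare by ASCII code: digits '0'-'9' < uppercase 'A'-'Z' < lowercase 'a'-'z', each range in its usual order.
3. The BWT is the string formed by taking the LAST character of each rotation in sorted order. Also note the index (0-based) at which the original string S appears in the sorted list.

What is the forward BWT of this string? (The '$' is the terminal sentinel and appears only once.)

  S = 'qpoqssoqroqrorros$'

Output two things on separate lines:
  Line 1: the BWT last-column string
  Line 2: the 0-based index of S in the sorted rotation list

Answer: ssrprrq$oooqqroosq
7

Derivation:
All 18 rotations (rotation i = S[i:]+S[:i]):
  rot[0] = qpoqssoqroqrorros$
  rot[1] = poqssoqroqrorros$q
  rot[2] = oqssoqroqrorros$qp
  rot[3] = qssoqroqrorros$qpo
  rot[4] = ssoqroqrorros$qpoq
  rot[5] = soqroqrorros$qpoqs
  rot[6] = oqroqrorros$qpoqss
  rot[7] = qroqrorros$qpoqsso
  rot[8] = roqrorros$qpoqssoq
  rot[9] = oqrorros$qpoqssoqr
  rot[10] = qrorros$qpoqssoqro
  rot[11] = rorros$qpoqssoqroq
  rot[12] = orros$qpoqssoqroqr
  rot[13] = rros$qpoqssoqroqro
  rot[14] = ros$qpoqssoqroqror
  rot[15] = os$qpoqssoqroqrorr
  rot[16] = s$qpoqssoqroqrorro
  rot[17] = $qpoqssoqroqrorros
Sorted (with $ < everything):
  sorted[0] = $qpoqssoqroqrorros  (last char: 's')
  sorted[1] = oqroqrorros$qpoqss  (last char: 's')
  sorted[2] = oqrorros$qpoqssoqr  (last char: 'r')
  sorted[3] = oqssoqroqrorros$qp  (last char: 'p')
  sorted[4] = orros$qpoqssoqroqr  (last char: 'r')
  sorted[5] = os$qpoqssoqroqrorr  (last char: 'r')
  sorted[6] = poqssoqroqrorros$q  (last char: 'q')
  sorted[7] = qpoqssoqroqrorros$  (last char: '$')
  sorted[8] = qroqrorros$qpoqsso  (last char: 'o')
  sorted[9] = qrorros$qpoqssoqro  (last char: 'o')
  sorted[10] = qssoqroqrorros$qpo  (last char: 'o')
  sorted[11] = roqrorros$qpoqssoq  (last char: 'q')
  sorted[12] = rorros$qpoqssoqroq  (last char: 'q')
  sorted[13] = ros$qpoqssoqroqror  (last char: 'r')
  sorted[14] = rros$qpoqssoqroqro  (last char: 'o')
  sorted[15] = s$qpoqssoqroqrorro  (last char: 'o')
  sorted[16] = soqroqrorros$qpoqs  (last char: 's')
  sorted[17] = ssoqroqrorros$qpoq  (last char: 'q')
Last column: ssrprrq$oooqqroosq
Original string S is at sorted index 7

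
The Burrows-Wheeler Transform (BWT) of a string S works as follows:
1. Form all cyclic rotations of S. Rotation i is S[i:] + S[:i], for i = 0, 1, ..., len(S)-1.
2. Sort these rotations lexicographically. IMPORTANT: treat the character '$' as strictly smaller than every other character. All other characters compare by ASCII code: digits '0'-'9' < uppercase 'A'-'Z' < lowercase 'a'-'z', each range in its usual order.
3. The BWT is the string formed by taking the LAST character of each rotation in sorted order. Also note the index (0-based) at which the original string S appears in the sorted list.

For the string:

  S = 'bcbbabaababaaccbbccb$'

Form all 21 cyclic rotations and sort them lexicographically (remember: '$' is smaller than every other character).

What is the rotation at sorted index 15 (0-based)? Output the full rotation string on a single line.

Answer: bccb$bcbbabaababaaccb

Derivation:
All 21 rotations (rotation i = S[i:]+S[:i]):
  rot[0] = bcbbabaababaaccbbccb$
  rot[1] = cbbabaababaaccbbccb$b
  rot[2] = bbabaababaaccbbccb$bc
  rot[3] = babaababaaccbbccb$bcb
  rot[4] = abaababaaccbbccb$bcbb
  rot[5] = baababaaccbbccb$bcbba
  rot[6] = aababaaccbbccb$bcbbab
  rot[7] = ababaaccbbccb$bcbbaba
  rot[8] = babaaccbbccb$bcbbabaa
  rot[9] = abaaccbbccb$bcbbabaab
  rot[10] = baaccbbccb$bcbbabaaba
  rot[11] = aaccbbccb$bcbbabaabab
  rot[12] = accbbccb$bcbbabaababa
  rot[13] = ccbbccb$bcbbabaababaa
  rot[14] = cbbccb$bcbbabaababaac
  rot[15] = bbccb$bcbbabaababaacc
  rot[16] = bccb$bcbbabaababaaccb
  rot[17] = ccb$bcbbabaababaaccbb
  rot[18] = cb$bcbbabaababaaccbbc
  rot[19] = b$bcbbabaababaaccbbcc
  rot[20] = $bcbbabaababaaccbbccb
Sorted (with $ < everything):
  sorted[0] = $bcbbabaababaaccbbccb
  sorted[1] = aababaaccbbccb$bcbbab
  sorted[2] = aaccbbccb$bcbbabaabab
  sorted[3] = abaababaaccbbccb$bcbb
  sorted[4] = abaaccbbccb$bcbbabaab
  sorted[5] = ababaaccbbccb$bcbbaba
  sorted[6] = accbbccb$bcbbabaababa
  sorted[7] = b$bcbbabaababaaccbbcc
  sorted[8] = baababaaccbbccb$bcbba
  sorted[9] = baaccbbccb$bcbbabaaba
  sorted[10] = babaababaaccbbccb$bcb
  sorted[11] = babaaccbbccb$bcbbabaa
  sorted[12] = bbabaababaaccbbccb$bc
  sorted[13] = bbccb$bcbbabaababaacc
  sorted[14] = bcbbabaababaaccbbccb$
  sorted[15] = bccb$bcbbabaababaaccb
  sorted[16] = cb$bcbbabaababaaccbbc
  sorted[17] = cbbabaababaaccbbccb$b
  sorted[18] = cbbccb$bcbbabaababaac
  sorted[19] = ccb$bcbbabaababaaccbb
  sorted[20] = ccbbccb$bcbbabaababaa
sorted[15] = bccb$bcbbabaababaaccb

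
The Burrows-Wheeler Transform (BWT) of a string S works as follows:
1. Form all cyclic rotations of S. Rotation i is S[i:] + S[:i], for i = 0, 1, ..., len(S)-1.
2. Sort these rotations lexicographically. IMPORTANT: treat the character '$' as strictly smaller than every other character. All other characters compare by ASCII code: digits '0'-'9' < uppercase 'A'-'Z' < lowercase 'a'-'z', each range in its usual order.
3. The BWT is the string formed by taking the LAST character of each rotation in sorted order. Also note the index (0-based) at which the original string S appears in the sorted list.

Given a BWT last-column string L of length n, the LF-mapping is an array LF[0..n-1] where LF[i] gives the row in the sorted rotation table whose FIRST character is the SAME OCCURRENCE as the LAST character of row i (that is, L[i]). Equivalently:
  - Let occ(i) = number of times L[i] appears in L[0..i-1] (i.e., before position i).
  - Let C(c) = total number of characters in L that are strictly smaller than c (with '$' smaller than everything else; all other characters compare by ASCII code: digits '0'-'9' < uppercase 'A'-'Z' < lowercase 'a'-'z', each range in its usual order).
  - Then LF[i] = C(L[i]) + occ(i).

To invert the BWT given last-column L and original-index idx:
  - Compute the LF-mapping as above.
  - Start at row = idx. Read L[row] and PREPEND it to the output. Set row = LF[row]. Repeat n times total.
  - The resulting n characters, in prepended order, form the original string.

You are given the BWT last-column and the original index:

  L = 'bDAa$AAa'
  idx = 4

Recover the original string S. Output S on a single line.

LF mapping: 7 4 1 5 0 2 3 6
Walk LF starting at row 4, prepending L[row]:
  step 1: row=4, L[4]='$', prepend. Next row=LF[4]=0
  step 2: row=0, L[0]='b', prepend. Next row=LF[0]=7
  step 3: row=7, L[7]='a', prepend. Next row=LF[7]=6
  step 4: row=6, L[6]='A', prepend. Next row=LF[6]=3
  step 5: row=3, L[3]='a', prepend. Next row=LF[3]=5
  step 6: row=5, L[5]='A', prepend. Next row=LF[5]=2
  step 7: row=2, L[2]='A', prepend. Next row=LF[2]=1
  step 8: row=1, L[1]='D', prepend. Next row=LF[1]=4
Reversed output: DAAaAab$

Answer: DAAaAab$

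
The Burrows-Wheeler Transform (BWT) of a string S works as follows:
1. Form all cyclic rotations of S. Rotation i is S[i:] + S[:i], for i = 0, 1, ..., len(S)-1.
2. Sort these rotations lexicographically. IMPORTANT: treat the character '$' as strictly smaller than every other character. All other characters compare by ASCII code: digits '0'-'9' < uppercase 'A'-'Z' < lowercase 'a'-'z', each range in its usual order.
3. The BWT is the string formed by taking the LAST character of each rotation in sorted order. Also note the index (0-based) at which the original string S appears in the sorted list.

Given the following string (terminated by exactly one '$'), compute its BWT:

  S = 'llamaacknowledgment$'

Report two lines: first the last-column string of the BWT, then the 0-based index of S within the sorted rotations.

All 20 rotations (rotation i = S[i:]+S[:i]):
  rot[0] = llamaacknowledgment$
  rot[1] = lamaacknowledgment$l
  rot[2] = amaacknowledgment$ll
  rot[3] = maacknowledgment$lla
  rot[4] = aacknowledgment$llam
  rot[5] = acknowledgment$llama
  rot[6] = cknowledgment$llamaa
  rot[7] = knowledgment$llamaac
  rot[8] = nowledgment$llamaack
  rot[9] = owledgment$llamaackn
  rot[10] = wledgment$llamaackno
  rot[11] = ledgment$llamaacknow
  rot[12] = edgment$llamaacknowl
  rot[13] = dgment$llamaacknowle
  rot[14] = gment$llamaacknowled
  rot[15] = ment$llamaacknowledg
  rot[16] = ent$llamaacknowledgm
  rot[17] = nt$llamaacknowledgme
  rot[18] = t$llamaacknowledgmen
  rot[19] = $llamaacknowledgment
Sorted (with $ < everything):
  sorted[0] = $llamaacknowledgment  (last char: 't')
  sorted[1] = aacknowledgment$llam  (last char: 'm')
  sorted[2] = acknowledgment$llama  (last char: 'a')
  sorted[3] = amaacknowledgment$ll  (last char: 'l')
  sorted[4] = cknowledgment$llamaa  (last char: 'a')
  sorted[5] = dgment$llamaacknowle  (last char: 'e')
  sorted[6] = edgment$llamaacknowl  (last char: 'l')
  sorted[7] = ent$llamaacknowledgm  (last char: 'm')
  sorted[8] = gment$llamaacknowled  (last char: 'd')
  sorted[9] = knowledgment$llamaac  (last char: 'c')
  sorted[10] = lamaacknowledgment$l  (last char: 'l')
  sorted[11] = ledgment$llamaacknow  (last char: 'w')
  sorted[12] = llamaacknowledgment$  (last char: '$')
  sorted[13] = maacknowledgment$lla  (last char: 'a')
  sorted[14] = ment$llamaacknowledg  (last char: 'g')
  sorted[15] = nowledgment$llamaack  (last char: 'k')
  sorted[16] = nt$llamaacknowledgme  (last char: 'e')
  sorted[17] = owledgment$llamaackn  (last char: 'n')
  sorted[18] = t$llamaacknowledgmen  (last char: 'n')
  sorted[19] = wledgment$llamaackno  (last char: 'o')
Last column: tmalaelmdclw$agkenno
Original string S is at sorted index 12

Answer: tmalaelmdclw$agkenno
12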